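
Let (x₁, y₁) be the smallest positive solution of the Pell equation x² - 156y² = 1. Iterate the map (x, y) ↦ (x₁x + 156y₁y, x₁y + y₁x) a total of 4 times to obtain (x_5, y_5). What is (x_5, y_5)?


Step 1: Find the fundamental solution (x₁, y₁) of x² - 156y² = 1.
  Expand √156 as a continued fraction. a₀ = ⌊√156⌋ = 12; iterate m_{k+1} = d_k·a_k − m_k, d_{k+1} = (156 − m_{k+1}²)/d_k, a_{k+1} = ⌊(a₀ + m_{k+1})/d_{k+1}⌋ (starting m₀ = 0, d₀ = 1), with convergents p_k = a_k·p_{k-1} + p_{k-2}, q_k = a_k·q_{k-1} + q_{k-2} (p₋₁ = 1, q₋₁ = 0):
  k = 0: a₀ = 12; p₀/q₀ = 12/1; p₀² − 156·q₀² = 144 − 156 = -12.
  k = 1: m = 12, d = 12, a = ⌊(12 + 12)/12⌋ = 2; p/q = (2·12 + 1)/(2·1 + 0) = 25/2; p² − 156·q² = 625 − 624 = 1.
  The first convergent with p² − 156·q² = 1 gives the fundamental solution (x₁, y₁) = (25, 2).
Step 2: Apply the recurrence (x_{n+1}, y_{n+1}) = (x₁x_n + 156y₁y_n, x₁y_n + y₁x_n) repeatedly.
  From (x_1, y_1) = (25, 2): x_2 = 25·25 + 156·2·2 = 1249; y_2 = 25·2 + 2·25 = 100.
  From (x_2, y_2) = (1249, 100): x_3 = 25·1249 + 156·2·100 = 62425; y_3 = 25·100 + 2·1249 = 4998.
  From (x_3, y_3) = (62425, 4998): x_4 = 25·62425 + 156·2·4998 = 3120001; y_4 = 25·4998 + 2·62425 = 249800.
  From (x_4, y_4) = (3120001, 249800): x_5 = 25·3120001 + 156·2·249800 = 155937625; y_5 = 25·249800 + 2·3120001 = 12485002.
Step 3: Verify x_5² - 156·y_5² = 24316542890640625 - 24316542890640624 = 1 (should be 1). ✓

(x_1, y_1) = (25, 2); (x_5, y_5) = (155937625, 12485002).


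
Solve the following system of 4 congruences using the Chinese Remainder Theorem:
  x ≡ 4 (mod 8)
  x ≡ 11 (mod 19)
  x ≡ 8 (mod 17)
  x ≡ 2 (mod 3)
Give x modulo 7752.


Product of moduli M = 8 · 19 · 17 · 3 = 7752.
Merge one congruence at a time:
  Start: x ≡ 4 (mod 8).
  Combine with x ≡ 11 (mod 19); new modulus lcm = 152.
    Write x = 4 + 8·t and substitute into x ≡ 11 (mod 19): 8·t ≡ 11 − 4 = 7 (mod 19).
    The inverse of 8 mod 19 is 12 (since 8·12 = 96 = 5·19 + 1), so t ≡ 12·7 = 84 ≡ 8 (mod 19).
    Then x = 4 + 8·8 = 68, valid modulo lcm(8, 19) = 152: x ≡ 68 (mod 152).
  Combine with x ≡ 8 (mod 17); new modulus lcm = 2584.
    Write x = 68 + 152·t and substitute into x ≡ 8 (mod 17): 152·t ≡ 8 − 68 = -60 (mod 17).
    Reduce coefficients mod 17: 16·t ≡ 8 (mod 17).
    The inverse of 16 mod 17 is 16 (since 16·16 = 256 = 15·17 + 1), so t ≡ 16·8 = 128 ≡ 9 (mod 17).
    Then x = 68 + 152·9 = 1436, valid modulo lcm(152, 17) = 2584: x ≡ 1436 (mod 2584).
  Combine with x ≡ 2 (mod 3); new modulus lcm = 7752.
    Write x = 1436 + 2584·t and substitute into x ≡ 2 (mod 3): 2584·t ≡ 2 − 1436 = -1434 (mod 3).
    Reduce coefficients mod 3: 1·t ≡ 0 (mod 3).
    So t ≡ 0 (mod 3).
    Then x = 1436 + 2584·0 = 1436, valid modulo lcm(2584, 3) = 7752: x ≡ 1436 (mod 7752).
Verify against each original: 1436 mod 8 = 4, 1436 mod 19 = 11, 1436 mod 17 = 8, 1436 mod 3 = 2.

x ≡ 1436 (mod 7752).


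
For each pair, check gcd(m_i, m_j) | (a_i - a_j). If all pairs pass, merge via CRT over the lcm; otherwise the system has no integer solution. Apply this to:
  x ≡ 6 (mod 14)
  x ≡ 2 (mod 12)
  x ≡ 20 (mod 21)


Moduli 14, 12, 21 are not pairwise coprime, so CRT works modulo lcm(m_i) when all pairwise compatibility conditions hold.
Pairwise compatibility: gcd(m_i, m_j) must divide a_i - a_j for every pair.
Merge one congruence at a time:
  Start: x ≡ 6 (mod 14).
  Combine with x ≡ 2 (mod 12): gcd(14, 12) = 2; 2 - 6 = -4, which IS divisible by 2, so compatible.
    Write x = 6 + 14·t and substitute into x ≡ 2 (mod 12): 14·t ≡ 2 − 6 = -4 (mod 12).
    Divide the congruence (and modulus) by g = 2: 7·t ≡ -2 (mod 6).
    Reduce coefficients mod 6: 1·t ≡ 4 (mod 6).
    So t ≡ 4 (mod 6).
    Then x = 6 + 14·4 = 62, valid modulo lcm(14, 12) = 84: x ≡ 62 (mod 84).
  Combine with x ≡ 20 (mod 21): gcd(84, 21) = 21; 20 - 62 = -42, which IS divisible by 21, so compatible.
    Write x = 62 + 84·t and substitute into x ≡ 20 (mod 21): 84·t ≡ 20 − 62 = -42 (mod 21).
    Divide the congruence (and modulus) by g = 21: 4·t ≡ -2 (mod 1).
    Modulo 1 every t works; take t = 0.
    Then x = 62 + 84·0 = 62, valid modulo lcm(84, 21) = 84: x ≡ 62 (mod 84).
Verify: 62 mod 14 = 6, 62 mod 12 = 2, 62 mod 21 = 20.

x ≡ 62 (mod 84).


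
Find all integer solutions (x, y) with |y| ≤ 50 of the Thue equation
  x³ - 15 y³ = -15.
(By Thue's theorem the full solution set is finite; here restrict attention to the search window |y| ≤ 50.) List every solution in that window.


The equation is x³ - 15y³ = -15. For fixed y, x³ = 15·y³ − 15, so a solution requires the RHS to be a perfect cube.
Strategy: iterate y from -50 to 50, compute RHS = 15·y³ − 15, and check whether it is a (positive or negative) perfect cube.
Check small values of y:
  y = 0: RHS = -15 is not a perfect cube.
  y = 1: RHS = 0 = (0)³ ⇒ x = 0 works.
  y = -1: RHS = -30 is not a perfect cube.
  y = 2: RHS = 105 is not a perfect cube.
  y = -2: RHS = -135 is not a perfect cube.
  y = 3: RHS = 390 is not a perfect cube.
  y = -3: RHS = -420 is not a perfect cube.
Continuing the search up to |y| = 50 finds no further solutions beyond those listed.
Collected solutions: (0, 1).

Solutions (with |y| ≤ 50): (0, 1).


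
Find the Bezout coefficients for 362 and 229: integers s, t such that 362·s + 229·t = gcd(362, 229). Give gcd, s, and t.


Euclidean algorithm on (362, 229) — divide until remainder is 0:
  362 = 1 · 229 + 133
  229 = 1 · 133 + 96
  133 = 1 · 96 + 37
  96 = 2 · 37 + 22
  37 = 1 · 22 + 15
  22 = 1 · 15 + 7
  15 = 2 · 7 + 1
  7 = 7 · 1 + 0
gcd(362, 229) = 1.
Track Bezout coefficients alongside the remainders: start with r₀ = 362 = a·1 + b·0 (s = 1, t = 0) and r₁ = 229 = a·0 + b·1 (s = 0, t = 1); each new remainder r_{k+1} = r_{k-1} − q_k·r_k inherits s_{k+1} = s_{k-1} − q_k·s_k, t_{k+1} = t_{k-1} − q_k·t_k, so r_k = a·s_k + b·t_k at every step:
  q = 1: r = 133, s = 1 − 1·0 = 1, t = 0 − 1·1 = -1  (check: 362·1 + 229·(-1) = 133)
  q = 1: r = 96, s = 0 − 1·1 = -1, t = 1 − 1·(-1) = 2  (check: 362·(-1) + 229·2 = 96)
  q = 1: r = 37, s = 1 − 1·(-1) = 2, t = -1 − 1·2 = -3  (check: 362·2 + 229·(-3) = 37)
  q = 2: r = 22, s = -1 − 2·2 = -5, t = 2 − 2·(-3) = 8  (check: 362·(-5) + 229·8 = 22)
  q = 1: r = 15, s = 2 − 1·(-5) = 7, t = -3 − 1·8 = -11  (check: 362·7 + 229·(-11) = 15)
  q = 1: r = 7, s = -5 − 1·7 = -12, t = 8 − 1·(-11) = 19  (check: 362·(-12) + 229·19 = 7)
  q = 2: r = 1, s = 7 − 2·(-12) = 31, t = -11 − 2·19 = -49  (check: 362·31 + 229·(-49) = 1)
The row with r = 1 (the gcd) gives the Bezout coefficients s = 31, t = -49.
Result: 362 · (31) + 229 · (-49) = 1.

gcd(362, 229) = 1; s = 31, t = -49 (check: 362·31 + 229·(-49) = 1).


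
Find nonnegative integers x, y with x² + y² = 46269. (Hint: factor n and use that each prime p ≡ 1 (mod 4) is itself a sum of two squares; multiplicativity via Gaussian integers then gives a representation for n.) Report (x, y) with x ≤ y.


Step 1: Factor n = 46269 = 3^2 · 53 · 97.
Step 2: Check the mod-4 condition on each prime factor: 3 ≡ 3 (mod 4), exponent 2 (must be even); 53 ≡ 1 (mod 4), exponent 1; 97 ≡ 1 (mod 4), exponent 1.
All primes ≡ 3 (mod 4) appear to even exponent (or don't appear), so by the two-squares theorem n IS expressible as a sum of two squares.
Step 3: Build a representation. Group n = k² · m with k = 3 and m = 53 · 97 = 5141 (a product of primes ≡ 1 (mod 4)); a representation of m scales to one of n via (k·x)² + (k·y)² = k²(x² + y²). Each prime p ≡ 1 (mod 4) is itself a sum of two squares; find a² by testing p − a² for a perfect square:
  53: 53 − 1² = 52, 53 − 2² = 49 = 7² ⇒ 53 = 2² + 7².
  97: 97 − 1² = 96, 97 − 2² = 93, 97 − 3² = 88, 97 − 4² = 81 = 9² ⇒ 97 = 4² + 9².
  Combine using the Brahmagupta–Fibonacci identity (a² + b²)(c² + d²) = (ac − bd)² + (ad + bc)² = (ac + bd)² + (ad − bc)²:
  53 · 97 = 5141: from (2² + 7²)(4² + 9²), take (2·4 − 7·9, 2·9 + 7·4) = (8 − 63, 18 + 28) = (-55, 46); dropping signs (only squares matter) gives (55, 46); check 55² + 46² = 3025 + 2116 = 5141 ✓.
  Scale by k = 3: (3·55, 3·46) = (165, 138).
Step 4: Order so x ≤ y and verify: 138² + 165² = 19044 + 27225 = 46269 = n. ✓

n = 46269 = 138² + 165² (one valid representation with x ≤ y).


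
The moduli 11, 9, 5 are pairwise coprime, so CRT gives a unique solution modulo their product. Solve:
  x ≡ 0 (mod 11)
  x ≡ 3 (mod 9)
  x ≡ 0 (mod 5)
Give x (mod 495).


Moduli 11, 9, 5 are pairwise coprime; by CRT there is a unique solution modulo M = 11 · 9 · 5 = 495.
Solve pairwise, accumulating the modulus:
  Start with x ≡ 0 (mod 11).
  Combine with x ≡ 3 (mod 9): since gcd(11, 9) = 1, we get a unique residue mod 99.
    Write x = 0 + 11·t and substitute into x ≡ 3 (mod 9): 11·t ≡ 3 − 0 = 3 (mod 9).
    Reduce coefficients mod 9: 2·t ≡ 3 (mod 9).
    The inverse of 2 mod 9 is 5 (since 2·5 = 10 = 1·9 + 1), so t ≡ 5·3 = 15 ≡ 6 (mod 9).
    Then x = 0 + 11·6 = 66, valid modulo lcm(11, 9) = 99: x ≡ 66 (mod 99).
  Combine with x ≡ 0 (mod 5): since gcd(99, 5) = 1, we get a unique residue mod 495.
    Write x = 66 + 99·t and substitute into x ≡ 0 (mod 5): 99·t ≡ 0 − 66 = -66 (mod 5).
    Reduce coefficients mod 5: 4·t ≡ 4 (mod 5).
    The inverse of 4 mod 5 is 4 (since 4·4 = 16 = 3·5 + 1), so t ≡ 4·4 = 16 ≡ 1 (mod 5).
    Then x = 66 + 99·1 = 165, valid modulo lcm(99, 5) = 495: x ≡ 165 (mod 495).
Verify: 165 mod 11 = 0 ✓, 165 mod 9 = 3 ✓, 165 mod 5 = 0 ✓.

x ≡ 165 (mod 495).


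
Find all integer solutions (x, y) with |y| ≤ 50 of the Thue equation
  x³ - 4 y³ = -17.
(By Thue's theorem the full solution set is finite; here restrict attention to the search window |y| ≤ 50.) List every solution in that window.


The equation is x³ - 4y³ = -17. For fixed y, x³ = 4·y³ − 17, so a solution requires the RHS to be a perfect cube.
Strategy: iterate y from -50 to 50, compute RHS = 4·y³ − 17, and check whether it is a (positive or negative) perfect cube.
Check small values of y:
  y = 0: RHS = -17 is not a perfect cube.
  y = 1: RHS = -13 is not a perfect cube.
  y = -1: RHS = -21 is not a perfect cube.
  y = 2: RHS = 15 is not a perfect cube.
  y = -2: RHS = -49 is not a perfect cube.
  y = 3: RHS = 91 is not a perfect cube.
  y = -3: RHS = -125 = (-5)³ ⇒ x = -5 works.
Continuing the search up to |y| = 50 finds no further solutions beyond those listed.
Collected solutions: (-5, -3).

Solutions (with |y| ≤ 50): (-5, -3).


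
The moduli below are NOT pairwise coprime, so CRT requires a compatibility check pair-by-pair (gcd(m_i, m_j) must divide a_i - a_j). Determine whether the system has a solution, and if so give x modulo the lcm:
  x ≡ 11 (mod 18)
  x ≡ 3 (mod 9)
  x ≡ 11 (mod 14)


Moduli 18, 9, 14 are not pairwise coprime, so CRT works modulo lcm(m_i) when all pairwise compatibility conditions hold.
Pairwise compatibility: gcd(m_i, m_j) must divide a_i - a_j for every pair.
Merge one congruence at a time:
  Start: x ≡ 11 (mod 18).
  Combine with x ≡ 3 (mod 9): gcd(18, 9) = 9, and 3 - 11 = -8 is NOT divisible by 9.
    ⇒ system is inconsistent (no integer solution).

No solution (the system is inconsistent).


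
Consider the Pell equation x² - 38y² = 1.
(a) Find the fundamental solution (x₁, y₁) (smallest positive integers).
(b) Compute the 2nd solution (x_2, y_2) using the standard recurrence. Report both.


Step 1: Find the fundamental solution (x₁, y₁) of x² - 38y² = 1.
  Expand √38 as a continued fraction. a₀ = ⌊√38⌋ = 6; iterate m_{k+1} = d_k·a_k − m_k, d_{k+1} = (38 − m_{k+1}²)/d_k, a_{k+1} = ⌊(a₀ + m_{k+1})/d_{k+1}⌋ (starting m₀ = 0, d₀ = 1), with convergents p_k = a_k·p_{k-1} + p_{k-2}, q_k = a_k·q_{k-1} + q_{k-2} (p₋₁ = 1, q₋₁ = 0):
  k = 0: a₀ = 6; p₀/q₀ = 6/1; p₀² − 38·q₀² = 36 − 38 = -2.
  k = 1: m = 6, d = 2, a = ⌊(6 + 6)/2⌋ = 6; p/q = (6·6 + 1)/(6·1 + 0) = 37/6; p² − 38·q² = 1369 − 1368 = 1.
  The first convergent with p² − 38·q² = 1 gives the fundamental solution (x₁, y₁) = (37, 6).
Step 2: Apply the recurrence (x_{n+1}, y_{n+1}) = (x₁x_n + 38y₁y_n, x₁y_n + y₁x_n) repeatedly.
  From (x_1, y_1) = (37, 6): x_2 = 37·37 + 38·6·6 = 2737; y_2 = 37·6 + 6·37 = 444.
Step 3: Verify x_2² - 38·y_2² = 7491169 - 7491168 = 1 (should be 1). ✓

(x_1, y_1) = (37, 6); (x_2, y_2) = (2737, 444).


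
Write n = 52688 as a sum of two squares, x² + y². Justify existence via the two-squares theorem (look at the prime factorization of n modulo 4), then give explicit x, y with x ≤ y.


Step 1: Factor n = 52688 = 2^4 · 37 · 89.
Step 2: Check the mod-4 condition on each prime factor: 2 = 2 (special); 37 ≡ 1 (mod 4), exponent 1; 89 ≡ 1 (mod 4), exponent 1.
All primes ≡ 3 (mod 4) appear to even exponent (or don't appear), so by the two-squares theorem n IS expressible as a sum of two squares.
Step 3: Build a representation. Group n = k² · m with k = 4 and m = 37 · 89 = 3293 (a product of primes ≡ 1 (mod 4)); a representation of m scales to one of n via (k·x)² + (k·y)² = k²(x² + y²). Each prime p ≡ 1 (mod 4) is itself a sum of two squares; find a² by testing p − a² for a perfect square:
  37: 37 − 1² = 36 = 6² ⇒ 37 = 1² + 6².
  89: 89 − 1² = 88, 89 − 2² = 85, 89 − 3² = 80, 89 − 4² = 73, 89 − 5² = 64 = 8² ⇒ 89 = 5² + 8².
  Combine using the Brahmagupta–Fibonacci identity (a² + b²)(c² + d²) = (ac − bd)² + (ad + bc)² = (ac + bd)² + (ad − bc)²:
  37 · 89 = 3293: from (1² + 6²)(5² + 8²), take (1·5 − 6·8, 1·8 + 6·5) = (5 − 48, 8 + 30) = (-43, 38); dropping signs (only squares matter) gives (43, 38); check 43² + 38² = 1849 + 1444 = 3293 ✓.
  Scale by k = 4: (4·43, 4·38) = (172, 152).
Step 4: Order so x ≤ y and verify: 152² + 172² = 23104 + 29584 = 52688 = n. ✓

n = 52688 = 152² + 172² (one valid representation with x ≤ y).


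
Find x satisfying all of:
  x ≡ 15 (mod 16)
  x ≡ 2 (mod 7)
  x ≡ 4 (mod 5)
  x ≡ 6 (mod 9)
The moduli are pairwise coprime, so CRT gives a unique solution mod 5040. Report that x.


Product of moduli M = 16 · 7 · 5 · 9 = 5040.
Merge one congruence at a time:
  Start: x ≡ 15 (mod 16).
  Combine with x ≡ 2 (mod 7); new modulus lcm = 112.
    Write x = 15 + 16·t and substitute into x ≡ 2 (mod 7): 16·t ≡ 2 − 15 = -13 (mod 7).
    Reduce coefficients mod 7: 2·t ≡ 1 (mod 7).
    The inverse of 2 mod 7 is 4 (since 2·4 = 8 = 1·7 + 1), so t ≡ 4·1 = 4 ≡ 4 (mod 7).
    Then x = 15 + 16·4 = 79, valid modulo lcm(16, 7) = 112: x ≡ 79 (mod 112).
  Combine with x ≡ 4 (mod 5); new modulus lcm = 560.
    Write x = 79 + 112·t and substitute into x ≡ 4 (mod 5): 112·t ≡ 4 − 79 = -75 (mod 5).
    Reduce coefficients mod 5: 2·t ≡ 0 (mod 5).
    The inverse of 2 mod 5 is 3 (since 2·3 = 6 = 1·5 + 1), so t ≡ 3·0 = 0 ≡ 0 (mod 5).
    Then x = 79 + 112·0 = 79, valid modulo lcm(112, 5) = 560: x ≡ 79 (mod 560).
  Combine with x ≡ 6 (mod 9); new modulus lcm = 5040.
    Write x = 79 + 560·t and substitute into x ≡ 6 (mod 9): 560·t ≡ 6 − 79 = -73 (mod 9).
    Reduce coefficients mod 9: 2·t ≡ 8 (mod 9).
    The inverse of 2 mod 9 is 5 (since 2·5 = 10 = 1·9 + 1), so t ≡ 5·8 = 40 ≡ 4 (mod 9).
    Then x = 79 + 560·4 = 2319, valid modulo lcm(560, 9) = 5040: x ≡ 2319 (mod 5040).
Verify against each original: 2319 mod 16 = 15, 2319 mod 7 = 2, 2319 mod 5 = 4, 2319 mod 9 = 6.

x ≡ 2319 (mod 5040).


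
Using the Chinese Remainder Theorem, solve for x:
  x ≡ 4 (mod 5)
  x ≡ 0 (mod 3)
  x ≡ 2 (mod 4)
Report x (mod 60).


Moduli 5, 3, 4 are pairwise coprime; by CRT there is a unique solution modulo M = 5 · 3 · 4 = 60.
Solve pairwise, accumulating the modulus:
  Start with x ≡ 4 (mod 5).
  Combine with x ≡ 0 (mod 3): since gcd(5, 3) = 1, we get a unique residue mod 15.
    Write x = 4 + 5·t and substitute into x ≡ 0 (mod 3): 5·t ≡ 0 − 4 = -4 (mod 3).
    Reduce coefficients mod 3: 2·t ≡ 2 (mod 3).
    The inverse of 2 mod 3 is 2 (since 2·2 = 4 = 1·3 + 1), so t ≡ 2·2 = 4 ≡ 1 (mod 3).
    Then x = 4 + 5·1 = 9, valid modulo lcm(5, 3) = 15: x ≡ 9 (mod 15).
  Combine with x ≡ 2 (mod 4): since gcd(15, 4) = 1, we get a unique residue mod 60.
    Write x = 9 + 15·t and substitute into x ≡ 2 (mod 4): 15·t ≡ 2 − 9 = -7 (mod 4).
    Reduce coefficients mod 4: 3·t ≡ 1 (mod 4).
    The inverse of 3 mod 4 is 3 (since 3·3 = 9 = 2·4 + 1), so t ≡ 3·1 = 3 ≡ 3 (mod 4).
    Then x = 9 + 15·3 = 54, valid modulo lcm(15, 4) = 60: x ≡ 54 (mod 60).
Verify: 54 mod 5 = 4 ✓, 54 mod 3 = 0 ✓, 54 mod 4 = 2 ✓.

x ≡ 54 (mod 60).


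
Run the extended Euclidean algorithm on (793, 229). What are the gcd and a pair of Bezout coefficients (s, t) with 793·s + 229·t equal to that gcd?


Euclidean algorithm on (793, 229) — divide until remainder is 0:
  793 = 3 · 229 + 106
  229 = 2 · 106 + 17
  106 = 6 · 17 + 4
  17 = 4 · 4 + 1
  4 = 4 · 1 + 0
gcd(793, 229) = 1.
Track Bezout coefficients alongside the remainders: start with r₀ = 793 = a·1 + b·0 (s = 1, t = 0) and r₁ = 229 = a·0 + b·1 (s = 0, t = 1); each new remainder r_{k+1} = r_{k-1} − q_k·r_k inherits s_{k+1} = s_{k-1} − q_k·s_k, t_{k+1} = t_{k-1} − q_k·t_k, so r_k = a·s_k + b·t_k at every step:
  q = 3: r = 106, s = 1 − 3·0 = 1, t = 0 − 3·1 = -3  (check: 793·1 + 229·(-3) = 106)
  q = 2: r = 17, s = 0 − 2·1 = -2, t = 1 − 2·(-3) = 7  (check: 793·(-2) + 229·7 = 17)
  q = 6: r = 4, s = 1 − 6·(-2) = 13, t = -3 − 6·7 = -45  (check: 793·13 + 229·(-45) = 4)
  q = 4: r = 1, s = -2 − 4·13 = -54, t = 7 − 4·(-45) = 187  (check: 793·(-54) + 229·187 = 1)
The row with r = 1 (the gcd) gives the Bezout coefficients s = -54, t = 187.
Result: 793 · (-54) + 229 · (187) = 1.

gcd(793, 229) = 1; s = -54, t = 187 (check: 793·(-54) + 229·187 = 1).


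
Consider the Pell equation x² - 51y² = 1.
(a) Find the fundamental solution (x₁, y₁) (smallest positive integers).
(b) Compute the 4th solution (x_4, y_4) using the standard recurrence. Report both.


Step 1: Find the fundamental solution (x₁, y₁) of x² - 51y² = 1.
  Expand √51 as a continued fraction. a₀ = ⌊√51⌋ = 7; iterate m_{k+1} = d_k·a_k − m_k, d_{k+1} = (51 − m_{k+1}²)/d_k, a_{k+1} = ⌊(a₀ + m_{k+1})/d_{k+1}⌋ (starting m₀ = 0, d₀ = 1), with convergents p_k = a_k·p_{k-1} + p_{k-2}, q_k = a_k·q_{k-1} + q_{k-2} (p₋₁ = 1, q₋₁ = 0):
  k = 0: a₀ = 7; p₀/q₀ = 7/1; p₀² − 51·q₀² = 49 − 51 = -2.
  k = 1: m = 7, d = 2, a = ⌊(7 + 7)/2⌋ = 7; p/q = (7·7 + 1)/(7·1 + 0) = 50/7; p² − 51·q² = 2500 − 2499 = 1.
  The first convergent with p² − 51·q² = 1 gives the fundamental solution (x₁, y₁) = (50, 7).
Step 2: Apply the recurrence (x_{n+1}, y_{n+1}) = (x₁x_n + 51y₁y_n, x₁y_n + y₁x_n) repeatedly.
  From (x_1, y_1) = (50, 7): x_2 = 50·50 + 51·7·7 = 4999; y_2 = 50·7 + 7·50 = 700.
  From (x_2, y_2) = (4999, 700): x_3 = 50·4999 + 51·7·700 = 499850; y_3 = 50·700 + 7·4999 = 69993.
  From (x_3, y_3) = (499850, 69993): x_4 = 50·499850 + 51·7·69993 = 49980001; y_4 = 50·69993 + 7·499850 = 6998600.
Step 3: Verify x_4² - 51·y_4² = 2498000499960001 - 2498000499960000 = 1 (should be 1). ✓

(x_1, y_1) = (50, 7); (x_4, y_4) = (49980001, 6998600).


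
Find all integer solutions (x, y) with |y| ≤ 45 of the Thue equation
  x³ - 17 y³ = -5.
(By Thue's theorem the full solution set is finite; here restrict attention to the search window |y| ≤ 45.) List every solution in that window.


The equation is x³ - 17y³ = -5. For fixed y, x³ = 17·y³ − 5, so a solution requires the RHS to be a perfect cube.
Strategy: iterate y from -45 to 45, compute RHS = 17·y³ − 5, and check whether it is a (positive or negative) perfect cube.
Check small values of y:
  y = 0: RHS = -5 is not a perfect cube.
  y = 1: RHS = 12 is not a perfect cube.
  y = -1: RHS = -22 is not a perfect cube.
  y = 2: RHS = 131 is not a perfect cube.
  y = -2: RHS = -141 is not a perfect cube.
  y = 3: RHS = 454 is not a perfect cube.
  y = -3: RHS = -464 is not a perfect cube.
Continuing the search up to |y| = 45 finds no solutions either.
No (x, y) in the scanned range satisfies the equation.

No integer solutions with |y| ≤ 45.


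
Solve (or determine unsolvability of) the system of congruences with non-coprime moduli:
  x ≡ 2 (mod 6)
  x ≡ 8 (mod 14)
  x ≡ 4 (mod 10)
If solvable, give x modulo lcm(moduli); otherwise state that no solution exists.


Moduli 6, 14, 10 are not pairwise coprime, so CRT works modulo lcm(m_i) when all pairwise compatibility conditions hold.
Pairwise compatibility: gcd(m_i, m_j) must divide a_i - a_j for every pair.
Merge one congruence at a time:
  Start: x ≡ 2 (mod 6).
  Combine with x ≡ 8 (mod 14): gcd(6, 14) = 2; 8 - 2 = 6, which IS divisible by 2, so compatible.
    Write x = 2 + 6·t and substitute into x ≡ 8 (mod 14): 6·t ≡ 8 − 2 = 6 (mod 14).
    Divide the congruence (and modulus) by g = 2: 3·t ≡ 3 (mod 7).
    The inverse of 3 mod 7 is 5 (since 3·5 = 15 = 2·7 + 1), so t ≡ 5·3 = 15 ≡ 1 (mod 7).
    Then x = 2 + 6·1 = 8, valid modulo lcm(6, 14) = 42: x ≡ 8 (mod 42).
  Combine with x ≡ 4 (mod 10): gcd(42, 10) = 2; 4 - 8 = -4, which IS divisible by 2, so compatible.
    Write x = 8 + 42·t and substitute into x ≡ 4 (mod 10): 42·t ≡ 4 − 8 = -4 (mod 10).
    Divide the congruence (and modulus) by g = 2: 21·t ≡ -2 (mod 5).
    Reduce coefficients mod 5: 1·t ≡ 3 (mod 5).
    So t ≡ 3 (mod 5).
    Then x = 8 + 42·3 = 134, valid modulo lcm(42, 10) = 210: x ≡ 134 (mod 210).
Verify: 134 mod 6 = 2, 134 mod 14 = 8, 134 mod 10 = 4.

x ≡ 134 (mod 210).


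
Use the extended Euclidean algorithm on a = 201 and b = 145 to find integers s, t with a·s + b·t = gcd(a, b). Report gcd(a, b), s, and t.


Euclidean algorithm on (201, 145) — divide until remainder is 0:
  201 = 1 · 145 + 56
  145 = 2 · 56 + 33
  56 = 1 · 33 + 23
  33 = 1 · 23 + 10
  23 = 2 · 10 + 3
  10 = 3 · 3 + 1
  3 = 3 · 1 + 0
gcd(201, 145) = 1.
Track Bezout coefficients alongside the remainders: start with r₀ = 201 = a·1 + b·0 (s = 1, t = 0) and r₁ = 145 = a·0 + b·1 (s = 0, t = 1); each new remainder r_{k+1} = r_{k-1} − q_k·r_k inherits s_{k+1} = s_{k-1} − q_k·s_k, t_{k+1} = t_{k-1} − q_k·t_k, so r_k = a·s_k + b·t_k at every step:
  q = 1: r = 56, s = 1 − 1·0 = 1, t = 0 − 1·1 = -1  (check: 201·1 + 145·(-1) = 56)
  q = 2: r = 33, s = 0 − 2·1 = -2, t = 1 − 2·(-1) = 3  (check: 201·(-2) + 145·3 = 33)
  q = 1: r = 23, s = 1 − 1·(-2) = 3, t = -1 − 1·3 = -4  (check: 201·3 + 145·(-4) = 23)
  q = 1: r = 10, s = -2 − 1·3 = -5, t = 3 − 1·(-4) = 7  (check: 201·(-5) + 145·7 = 10)
  q = 2: r = 3, s = 3 − 2·(-5) = 13, t = -4 − 2·7 = -18  (check: 201·13 + 145·(-18) = 3)
  q = 3: r = 1, s = -5 − 3·13 = -44, t = 7 − 3·(-18) = 61  (check: 201·(-44) + 145·61 = 1)
The row with r = 1 (the gcd) gives the Bezout coefficients s = -44, t = 61.
Result: 201 · (-44) + 145 · (61) = 1.

gcd(201, 145) = 1; s = -44, t = 61 (check: 201·(-44) + 145·61 = 1).


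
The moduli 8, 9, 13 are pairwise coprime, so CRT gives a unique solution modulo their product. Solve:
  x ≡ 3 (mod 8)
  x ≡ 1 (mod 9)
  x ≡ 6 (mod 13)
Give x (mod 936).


Moduli 8, 9, 13 are pairwise coprime; by CRT there is a unique solution modulo M = 8 · 9 · 13 = 936.
Solve pairwise, accumulating the modulus:
  Start with x ≡ 3 (mod 8).
  Combine with x ≡ 1 (mod 9): since gcd(8, 9) = 1, we get a unique residue mod 72.
    Write x = 3 + 8·t and substitute into x ≡ 1 (mod 9): 8·t ≡ 1 − 3 = -2 (mod 9).
    Reduce coefficients mod 9: 8·t ≡ 7 (mod 9).
    The inverse of 8 mod 9 is 8 (since 8·8 = 64 = 7·9 + 1), so t ≡ 8·7 = 56 ≡ 2 (mod 9).
    Then x = 3 + 8·2 = 19, valid modulo lcm(8, 9) = 72: x ≡ 19 (mod 72).
  Combine with x ≡ 6 (mod 13): since gcd(72, 13) = 1, we get a unique residue mod 936.
    Write x = 19 + 72·t and substitute into x ≡ 6 (mod 13): 72·t ≡ 6 − 19 = -13 (mod 13).
    Reduce coefficients mod 13: 7·t ≡ 0 (mod 13).
    The inverse of 7 mod 13 is 2 (since 7·2 = 14 = 1·13 + 1), so t ≡ 2·0 = 0 ≡ 0 (mod 13).
    Then x = 19 + 72·0 = 19, valid modulo lcm(72, 13) = 936: x ≡ 19 (mod 936).
Verify: 19 mod 8 = 3 ✓, 19 mod 9 = 1 ✓, 19 mod 13 = 6 ✓.

x ≡ 19 (mod 936).


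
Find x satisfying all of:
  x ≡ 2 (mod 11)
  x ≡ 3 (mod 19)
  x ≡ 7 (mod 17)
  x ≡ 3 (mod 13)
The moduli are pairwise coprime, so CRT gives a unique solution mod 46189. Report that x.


Product of moduli M = 11 · 19 · 17 · 13 = 46189.
Merge one congruence at a time:
  Start: x ≡ 2 (mod 11).
  Combine with x ≡ 3 (mod 19); new modulus lcm = 209.
    Write x = 2 + 11·t and substitute into x ≡ 3 (mod 19): 11·t ≡ 3 − 2 = 1 (mod 19).
    The inverse of 11 mod 19 is 7 (since 11·7 = 77 = 4·19 + 1), so t ≡ 7·1 = 7 ≡ 7 (mod 19).
    Then x = 2 + 11·7 = 79, valid modulo lcm(11, 19) = 209: x ≡ 79 (mod 209).
  Combine with x ≡ 7 (mod 17); new modulus lcm = 3553.
    Write x = 79 + 209·t and substitute into x ≡ 7 (mod 17): 209·t ≡ 7 − 79 = -72 (mod 17).
    Reduce coefficients mod 17: 5·t ≡ 13 (mod 17).
    The inverse of 5 mod 17 is 7 (since 5·7 = 35 = 2·17 + 1), so t ≡ 7·13 = 91 ≡ 6 (mod 17).
    Then x = 79 + 209·6 = 1333, valid modulo lcm(209, 17) = 3553: x ≡ 1333 (mod 3553).
  Combine with x ≡ 3 (mod 13); new modulus lcm = 46189.
    Write x = 1333 + 3553·t and substitute into x ≡ 3 (mod 13): 3553·t ≡ 3 − 1333 = -1330 (mod 13).
    Reduce coefficients mod 13: 4·t ≡ 9 (mod 13).
    The inverse of 4 mod 13 is 10 (since 4·10 = 40 = 3·13 + 1), so t ≡ 10·9 = 90 ≡ 12 (mod 13).
    Then x = 1333 + 3553·12 = 43969, valid modulo lcm(3553, 13) = 46189: x ≡ 43969 (mod 46189).
Verify against each original: 43969 mod 11 = 2, 43969 mod 19 = 3, 43969 mod 17 = 7, 43969 mod 13 = 3.

x ≡ 43969 (mod 46189).


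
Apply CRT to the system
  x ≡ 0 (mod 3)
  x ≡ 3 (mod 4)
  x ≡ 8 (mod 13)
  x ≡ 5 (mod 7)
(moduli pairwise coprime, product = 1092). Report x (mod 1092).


Product of moduli M = 3 · 4 · 13 · 7 = 1092.
Merge one congruence at a time:
  Start: x ≡ 0 (mod 3).
  Combine with x ≡ 3 (mod 4); new modulus lcm = 12.
    Write x = 0 + 3·t and substitute into x ≡ 3 (mod 4): 3·t ≡ 3 − 0 = 3 (mod 4).
    The inverse of 3 mod 4 is 3 (since 3·3 = 9 = 2·4 + 1), so t ≡ 3·3 = 9 ≡ 1 (mod 4).
    Then x = 0 + 3·1 = 3, valid modulo lcm(3, 4) = 12: x ≡ 3 (mod 12).
  Combine with x ≡ 8 (mod 13); new modulus lcm = 156.
    Write x = 3 + 12·t and substitute into x ≡ 8 (mod 13): 12·t ≡ 8 − 3 = 5 (mod 13).
    The inverse of 12 mod 13 is 12 (since 12·12 = 144 = 11·13 + 1), so t ≡ 12·5 = 60 ≡ 8 (mod 13).
    Then x = 3 + 12·8 = 99, valid modulo lcm(12, 13) = 156: x ≡ 99 (mod 156).
  Combine with x ≡ 5 (mod 7); new modulus lcm = 1092.
    Write x = 99 + 156·t and substitute into x ≡ 5 (mod 7): 156·t ≡ 5 − 99 = -94 (mod 7).
    Reduce coefficients mod 7: 2·t ≡ 4 (mod 7).
    The inverse of 2 mod 7 is 4 (since 2·4 = 8 = 1·7 + 1), so t ≡ 4·4 = 16 ≡ 2 (mod 7).
    Then x = 99 + 156·2 = 411, valid modulo lcm(156, 7) = 1092: x ≡ 411 (mod 1092).
Verify against each original: 411 mod 3 = 0, 411 mod 4 = 3, 411 mod 13 = 8, 411 mod 7 = 5.

x ≡ 411 (mod 1092).


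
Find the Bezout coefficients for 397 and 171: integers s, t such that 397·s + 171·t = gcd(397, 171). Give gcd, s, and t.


Euclidean algorithm on (397, 171) — divide until remainder is 0:
  397 = 2 · 171 + 55
  171 = 3 · 55 + 6
  55 = 9 · 6 + 1
  6 = 6 · 1 + 0
gcd(397, 171) = 1.
Track Bezout coefficients alongside the remainders: start with r₀ = 397 = a·1 + b·0 (s = 1, t = 0) and r₁ = 171 = a·0 + b·1 (s = 0, t = 1); each new remainder r_{k+1} = r_{k-1} − q_k·r_k inherits s_{k+1} = s_{k-1} − q_k·s_k, t_{k+1} = t_{k-1} − q_k·t_k, so r_k = a·s_k + b·t_k at every step:
  q = 2: r = 55, s = 1 − 2·0 = 1, t = 0 − 2·1 = -2  (check: 397·1 + 171·(-2) = 55)
  q = 3: r = 6, s = 0 − 3·1 = -3, t = 1 − 3·(-2) = 7  (check: 397·(-3) + 171·7 = 6)
  q = 9: r = 1, s = 1 − 9·(-3) = 28, t = -2 − 9·7 = -65  (check: 397·28 + 171·(-65) = 1)
The row with r = 1 (the gcd) gives the Bezout coefficients s = 28, t = -65.
Result: 397 · (28) + 171 · (-65) = 1.

gcd(397, 171) = 1; s = 28, t = -65 (check: 397·28 + 171·(-65) = 1).


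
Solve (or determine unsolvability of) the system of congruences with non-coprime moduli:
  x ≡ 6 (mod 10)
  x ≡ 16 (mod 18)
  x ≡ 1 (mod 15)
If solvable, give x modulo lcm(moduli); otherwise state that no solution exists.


Moduli 10, 18, 15 are not pairwise coprime, so CRT works modulo lcm(m_i) when all pairwise compatibility conditions hold.
Pairwise compatibility: gcd(m_i, m_j) must divide a_i - a_j for every pair.
Merge one congruence at a time:
  Start: x ≡ 6 (mod 10).
  Combine with x ≡ 16 (mod 18): gcd(10, 18) = 2; 16 - 6 = 10, which IS divisible by 2, so compatible.
    Write x = 6 + 10·t and substitute into x ≡ 16 (mod 18): 10·t ≡ 16 − 6 = 10 (mod 18).
    Divide the congruence (and modulus) by g = 2: 5·t ≡ 5 (mod 9).
    The inverse of 5 mod 9 is 2 (since 5·2 = 10 = 1·9 + 1), so t ≡ 2·5 = 10 ≡ 1 (mod 9).
    Then x = 6 + 10·1 = 16, valid modulo lcm(10, 18) = 90: x ≡ 16 (mod 90).
  Combine with x ≡ 1 (mod 15): gcd(90, 15) = 15; 1 - 16 = -15, which IS divisible by 15, so compatible.
    Write x = 16 + 90·t and substitute into x ≡ 1 (mod 15): 90·t ≡ 1 − 16 = -15 (mod 15).
    Divide the congruence (and modulus) by g = 15: 6·t ≡ -1 (mod 1).
    Modulo 1 every t works; take t = 0.
    Then x = 16 + 90·0 = 16, valid modulo lcm(90, 15) = 90: x ≡ 16 (mod 90).
Verify: 16 mod 10 = 6, 16 mod 18 = 16, 16 mod 15 = 1.

x ≡ 16 (mod 90).


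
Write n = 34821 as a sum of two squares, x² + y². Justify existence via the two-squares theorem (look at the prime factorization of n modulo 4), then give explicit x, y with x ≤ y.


Step 1: Factor n = 34821 = 3^2 · 53 · 73.
Step 2: Check the mod-4 condition on each prime factor: 3 ≡ 3 (mod 4), exponent 2 (must be even); 53 ≡ 1 (mod 4), exponent 1; 73 ≡ 1 (mod 4), exponent 1.
All primes ≡ 3 (mod 4) appear to even exponent (or don't appear), so by the two-squares theorem n IS expressible as a sum of two squares.
Step 3: Build a representation. Group n = k² · m with k = 3 and m = 53 · 73 = 3869 (a product of primes ≡ 1 (mod 4)); a representation of m scales to one of n via (k·x)² + (k·y)² = k²(x² + y²). Each prime p ≡ 1 (mod 4) is itself a sum of two squares; find a² by testing p − a² for a perfect square:
  53: 53 − 1² = 52, 53 − 2² = 49 = 7² ⇒ 53 = 2² + 7².
  73: 73 − 1² = 72, 73 − 2² = 69, 73 − 3² = 64 = 8² ⇒ 73 = 3² + 8².
  Combine using the Brahmagupta–Fibonacci identity (a² + b²)(c² + d²) = (ac − bd)² + (ad + bc)² = (ac + bd)² + (ad − bc)²:
  53 · 73 = 3869: from (2² + 7²)(3² + 8²), take (2·3 − 7·8, 2·8 + 7·3) = (6 − 56, 16 + 21) = (-50, 37); dropping signs (only squares matter) gives (50, 37); check 50² + 37² = 2500 + 1369 = 3869 ✓.
  Scale by k = 3: (3·50, 3·37) = (150, 111).
Step 4: Order so x ≤ y and verify: 111² + 150² = 12321 + 22500 = 34821 = n. ✓

n = 34821 = 111² + 150² (one valid representation with x ≤ y).


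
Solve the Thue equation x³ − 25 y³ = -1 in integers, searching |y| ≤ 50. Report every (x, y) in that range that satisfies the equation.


The equation is x³ - 25y³ = -1. For fixed y, x³ = 25·y³ − 1, so a solution requires the RHS to be a perfect cube.
Strategy: iterate y from -50 to 50, compute RHS = 25·y³ − 1, and check whether it is a (positive or negative) perfect cube.
Check small values of y:
  y = 0: RHS = -1 = (-1)³ ⇒ x = -1 works.
  y = 1: RHS = 24 is not a perfect cube.
  y = -1: RHS = -26 is not a perfect cube.
  y = 2: RHS = 199 is not a perfect cube.
  y = -2: RHS = -201 is not a perfect cube.
  y = 3: RHS = 674 is not a perfect cube.
  y = -3: RHS = -676 is not a perfect cube.
Continuing the search up to |y| = 50 finds no further solutions beyond those listed.
Collected solutions: (-1, 0).

Solutions (with |y| ≤ 50): (-1, 0).


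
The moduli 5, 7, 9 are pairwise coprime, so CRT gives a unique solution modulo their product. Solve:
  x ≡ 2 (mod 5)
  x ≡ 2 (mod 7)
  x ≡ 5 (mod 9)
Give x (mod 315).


Moduli 5, 7, 9 are pairwise coprime; by CRT there is a unique solution modulo M = 5 · 7 · 9 = 315.
Solve pairwise, accumulating the modulus:
  Start with x ≡ 2 (mod 5).
  Combine with x ≡ 2 (mod 7): since gcd(5, 7) = 1, we get a unique residue mod 35.
    Write x = 2 + 5·t and substitute into x ≡ 2 (mod 7): 5·t ≡ 2 − 2 = 0 (mod 7).
    The inverse of 5 mod 7 is 3 (since 5·3 = 15 = 2·7 + 1), so t ≡ 3·0 = 0 ≡ 0 (mod 7).
    Then x = 2 + 5·0 = 2, valid modulo lcm(5, 7) = 35: x ≡ 2 (mod 35).
  Combine with x ≡ 5 (mod 9): since gcd(35, 9) = 1, we get a unique residue mod 315.
    Write x = 2 + 35·t and substitute into x ≡ 5 (mod 9): 35·t ≡ 5 − 2 = 3 (mod 9).
    Reduce coefficients mod 9: 8·t ≡ 3 (mod 9).
    The inverse of 8 mod 9 is 8 (since 8·8 = 64 = 7·9 + 1), so t ≡ 8·3 = 24 ≡ 6 (mod 9).
    Then x = 2 + 35·6 = 212, valid modulo lcm(35, 9) = 315: x ≡ 212 (mod 315).
Verify: 212 mod 5 = 2 ✓, 212 mod 7 = 2 ✓, 212 mod 9 = 5 ✓.

x ≡ 212 (mod 315).


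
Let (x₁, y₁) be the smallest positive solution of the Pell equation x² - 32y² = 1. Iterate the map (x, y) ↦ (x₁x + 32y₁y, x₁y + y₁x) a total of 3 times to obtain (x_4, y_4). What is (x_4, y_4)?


Step 1: Find the fundamental solution (x₁, y₁) of x² - 32y² = 1.
  Expand √32 as a continued fraction. a₀ = ⌊√32⌋ = 5; iterate m_{k+1} = d_k·a_k − m_k, d_{k+1} = (32 − m_{k+1}²)/d_k, a_{k+1} = ⌊(a₀ + m_{k+1})/d_{k+1}⌋ (starting m₀ = 0, d₀ = 1), with convergents p_k = a_k·p_{k-1} + p_{k-2}, q_k = a_k·q_{k-1} + q_{k-2} (p₋₁ = 1, q₋₁ = 0):
  k = 0: a₀ = 5; p₀/q₀ = 5/1; p₀² − 32·q₀² = 25 − 32 = -7.
  k = 1: m = 5, d = 7, a = ⌊(5 + 5)/7⌋ = 1; p/q = (1·5 + 1)/(1·1 + 0) = 6/1; p² − 32·q² = 36 − 32 = 4.
  k = 2: m = 2, d = 4, a = ⌊(5 + 2)/4⌋ = 1; p/q = (1·6 + 5)/(1·1 + 1) = 11/2; p² − 32·q² = 121 − 128 = -7.
  k = 3: m = 2, d = 7, a = ⌊(5 + 2)/7⌋ = 1; p/q = (1·11 + 6)/(1·2 + 1) = 17/3; p² − 32·q² = 289 − 288 = 1.
  The first convergent with p² − 32·q² = 1 gives the fundamental solution (x₁, y₁) = (17, 3).
Step 2: Apply the recurrence (x_{n+1}, y_{n+1}) = (x₁x_n + 32y₁y_n, x₁y_n + y₁x_n) repeatedly.
  From (x_1, y_1) = (17, 3): x_2 = 17·17 + 32·3·3 = 577; y_2 = 17·3 + 3·17 = 102.
  From (x_2, y_2) = (577, 102): x_3 = 17·577 + 32·3·102 = 19601; y_3 = 17·102 + 3·577 = 3465.
  From (x_3, y_3) = (19601, 3465): x_4 = 17·19601 + 32·3·3465 = 665857; y_4 = 17·3465 + 3·19601 = 117708.
Step 3: Verify x_4² - 32·y_4² = 443365544449 - 443365544448 = 1 (should be 1). ✓

(x_1, y_1) = (17, 3); (x_4, y_4) = (665857, 117708).


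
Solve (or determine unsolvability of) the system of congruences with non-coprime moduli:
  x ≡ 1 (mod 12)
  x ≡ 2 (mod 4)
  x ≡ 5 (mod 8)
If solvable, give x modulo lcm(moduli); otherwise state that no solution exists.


Moduli 12, 4, 8 are not pairwise coprime, so CRT works modulo lcm(m_i) when all pairwise compatibility conditions hold.
Pairwise compatibility: gcd(m_i, m_j) must divide a_i - a_j for every pair.
Merge one congruence at a time:
  Start: x ≡ 1 (mod 12).
  Combine with x ≡ 2 (mod 4): gcd(12, 4) = 4, and 2 - 1 = 1 is NOT divisible by 4.
    ⇒ system is inconsistent (no integer solution).

No solution (the system is inconsistent).


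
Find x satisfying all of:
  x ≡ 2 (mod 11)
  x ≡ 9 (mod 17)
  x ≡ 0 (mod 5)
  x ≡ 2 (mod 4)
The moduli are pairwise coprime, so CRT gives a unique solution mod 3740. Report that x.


Product of moduli M = 11 · 17 · 5 · 4 = 3740.
Merge one congruence at a time:
  Start: x ≡ 2 (mod 11).
  Combine with x ≡ 9 (mod 17); new modulus lcm = 187.
    Write x = 2 + 11·t and substitute into x ≡ 9 (mod 17): 11·t ≡ 9 − 2 = 7 (mod 17).
    The inverse of 11 mod 17 is 14 (since 11·14 = 154 = 9·17 + 1), so t ≡ 14·7 = 98 ≡ 13 (mod 17).
    Then x = 2 + 11·13 = 145, valid modulo lcm(11, 17) = 187: x ≡ 145 (mod 187).
  Combine with x ≡ 0 (mod 5); new modulus lcm = 935.
    Write x = 145 + 187·t and substitute into x ≡ 0 (mod 5): 187·t ≡ 0 − 145 = -145 (mod 5).
    Reduce coefficients mod 5: 2·t ≡ 0 (mod 5).
    The inverse of 2 mod 5 is 3 (since 2·3 = 6 = 1·5 + 1), so t ≡ 3·0 = 0 ≡ 0 (mod 5).
    Then x = 145 + 187·0 = 145, valid modulo lcm(187, 5) = 935: x ≡ 145 (mod 935).
  Combine with x ≡ 2 (mod 4); new modulus lcm = 3740.
    Write x = 145 + 935·t and substitute into x ≡ 2 (mod 4): 935·t ≡ 2 − 145 = -143 (mod 4).
    Reduce coefficients mod 4: 3·t ≡ 1 (mod 4).
    The inverse of 3 mod 4 is 3 (since 3·3 = 9 = 2·4 + 1), so t ≡ 3·1 = 3 ≡ 3 (mod 4).
    Then x = 145 + 935·3 = 2950, valid modulo lcm(935, 4) = 3740: x ≡ 2950 (mod 3740).
Verify against each original: 2950 mod 11 = 2, 2950 mod 17 = 9, 2950 mod 5 = 0, 2950 mod 4 = 2.

x ≡ 2950 (mod 3740).


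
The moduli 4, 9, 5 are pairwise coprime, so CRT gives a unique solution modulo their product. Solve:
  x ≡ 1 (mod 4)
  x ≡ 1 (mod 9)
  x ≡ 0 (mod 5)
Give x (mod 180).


Moduli 4, 9, 5 are pairwise coprime; by CRT there is a unique solution modulo M = 4 · 9 · 5 = 180.
Solve pairwise, accumulating the modulus:
  Start with x ≡ 1 (mod 4).
  Combine with x ≡ 1 (mod 9): since gcd(4, 9) = 1, we get a unique residue mod 36.
    Write x = 1 + 4·t and substitute into x ≡ 1 (mod 9): 4·t ≡ 1 − 1 = 0 (mod 9).
    The inverse of 4 mod 9 is 7 (since 4·7 = 28 = 3·9 + 1), so t ≡ 7·0 = 0 ≡ 0 (mod 9).
    Then x = 1 + 4·0 = 1, valid modulo lcm(4, 9) = 36: x ≡ 1 (mod 36).
  Combine with x ≡ 0 (mod 5): since gcd(36, 5) = 1, we get a unique residue mod 180.
    Write x = 1 + 36·t and substitute into x ≡ 0 (mod 5): 36·t ≡ 0 − 1 = -1 (mod 5).
    Reduce coefficients mod 5: 1·t ≡ 4 (mod 5).
    So t ≡ 4 (mod 5).
    Then x = 1 + 36·4 = 145, valid modulo lcm(36, 5) = 180: x ≡ 145 (mod 180).
Verify: 145 mod 4 = 1 ✓, 145 mod 9 = 1 ✓, 145 mod 5 = 0 ✓.

x ≡ 145 (mod 180).


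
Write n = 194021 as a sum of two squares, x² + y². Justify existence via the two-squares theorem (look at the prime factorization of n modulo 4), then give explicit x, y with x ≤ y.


Step 1: Factor n = 194021 = 17 · 101 · 113.
Step 2: Check the mod-4 condition on each prime factor: 17 ≡ 1 (mod 4), exponent 1; 101 ≡ 1 (mod 4), exponent 1; 113 ≡ 1 (mod 4), exponent 1.
All primes ≡ 3 (mod 4) appear to even exponent (or don't appear), so by the two-squares theorem n IS expressible as a sum of two squares.
Step 3: Build a representation. Here n = 17 · 101 · 113 is a product of primes ≡ 1 (mod 4). Each prime p ≡ 1 (mod 4) is itself a sum of two squares; find a² by testing p − a² for a perfect square:
  17: 17 − 1² = 16 = 4² ⇒ 17 = 1² + 4².
  101: 101 − 1² = 100 = 10² ⇒ 101 = 1² + 10².
  113: 113 − 1² = 112, 113 − 2² = 109, 113 − 3² = 104, 113 − 4² = 97, 113 − 5² = 88, 113 − 6² = 77, 113 − 7² = 64 = 8² ⇒ 113 = 7² + 8².
  Combine using the Brahmagupta–Fibonacci identity (a² + b²)(c² + d²) = (ac − bd)² + (ad + bc)² = (ac + bd)² + (ad − bc)²:
  17 · 101 = 1717: from (1² + 4²)(1² + 10²), take (1·1 − 4·10, 1·10 + 4·1) = (1 − 40, 10 + 4) = (-39, 14); dropping signs (only squares matter) gives (39, 14); check 39² + 14² = 1521 + 196 = 1717 ✓.
  1717 · 113 = 194021: from (39² + 14²)(7² + 8²), take (39·7 − 14·8, 39·8 + 14·7) = (273 − 112, 312 + 98) = (161, 410); check 161² + 410² = 25921 + 168100 = 194021 ✓.
Step 4: Order so x ≤ y and verify: 161² + 410² = 25921 + 168100 = 194021 = n. ✓

n = 194021 = 161² + 410² (one valid representation with x ≤ y).
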